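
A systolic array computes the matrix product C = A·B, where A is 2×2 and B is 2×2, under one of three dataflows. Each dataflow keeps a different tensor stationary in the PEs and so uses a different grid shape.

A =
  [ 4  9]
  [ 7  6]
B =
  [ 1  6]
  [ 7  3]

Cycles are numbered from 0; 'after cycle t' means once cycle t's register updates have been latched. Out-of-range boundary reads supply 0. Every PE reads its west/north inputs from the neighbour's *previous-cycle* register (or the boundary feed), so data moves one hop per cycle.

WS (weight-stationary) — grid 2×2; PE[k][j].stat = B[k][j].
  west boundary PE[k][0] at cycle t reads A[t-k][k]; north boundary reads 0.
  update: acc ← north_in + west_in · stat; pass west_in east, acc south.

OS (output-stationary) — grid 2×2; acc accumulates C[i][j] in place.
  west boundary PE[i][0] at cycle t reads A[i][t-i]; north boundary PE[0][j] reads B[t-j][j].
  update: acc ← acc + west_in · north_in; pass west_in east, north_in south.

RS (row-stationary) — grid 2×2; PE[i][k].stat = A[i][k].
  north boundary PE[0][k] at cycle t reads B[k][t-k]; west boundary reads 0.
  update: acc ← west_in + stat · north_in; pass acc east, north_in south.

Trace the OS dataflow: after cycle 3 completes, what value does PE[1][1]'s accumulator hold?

OS 2×2: PE[1][1] cycle-by-cycle (with neighbour feeds):
  0: (0,1).acc=0  regs=<0,0>
  0: (1,0).acc=0  regs=<0,0>
  0: (1,1).acc=0  regs=<0,0>
  1: (0,1).acc=24  regs=<4,6>
  1: (1,0).acc=7  regs=<7,1>
  1: (1,1).acc=0  regs=<0,0>
  2: (0,1).acc=51  regs=<9,3>
  2: (1,0).acc=49  regs=<6,7>
  2: (1,1).acc=42  regs=<7,6>
  3: (0,1).acc=51  regs=<0,0>
  3: (1,0).acc=49  regs=<0,0>
  3: (1,1).acc=60  regs=<6,3>

PE[1][1].acc = 60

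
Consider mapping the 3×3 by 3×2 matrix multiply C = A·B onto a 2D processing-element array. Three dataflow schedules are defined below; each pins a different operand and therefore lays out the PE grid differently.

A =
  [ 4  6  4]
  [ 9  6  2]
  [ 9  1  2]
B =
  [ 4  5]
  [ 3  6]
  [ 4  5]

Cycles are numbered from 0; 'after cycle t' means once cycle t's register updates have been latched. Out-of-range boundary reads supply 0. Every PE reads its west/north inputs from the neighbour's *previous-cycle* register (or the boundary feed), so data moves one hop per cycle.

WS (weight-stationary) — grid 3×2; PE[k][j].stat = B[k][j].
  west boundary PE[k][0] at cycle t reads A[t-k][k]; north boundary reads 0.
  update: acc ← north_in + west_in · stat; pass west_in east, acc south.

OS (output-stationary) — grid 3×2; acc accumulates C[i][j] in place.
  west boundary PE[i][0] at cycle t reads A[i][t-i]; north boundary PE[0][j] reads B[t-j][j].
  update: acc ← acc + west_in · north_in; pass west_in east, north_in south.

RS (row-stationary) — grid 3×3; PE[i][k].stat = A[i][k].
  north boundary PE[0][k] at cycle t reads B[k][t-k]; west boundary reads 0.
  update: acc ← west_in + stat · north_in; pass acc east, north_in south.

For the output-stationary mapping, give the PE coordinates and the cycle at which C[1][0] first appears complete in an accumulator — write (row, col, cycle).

(row, col, cycle) = (1, 0, 3)

Under OS, C[1][0] lands at PE[1][0]:
  c0 r1c0: 0 / 0 / 0
  c1 r1c0: 36 / 9 / 4
  c2 r1c0: 54 / 6 / 3
  c3 r1c0: 62 / 2 / 4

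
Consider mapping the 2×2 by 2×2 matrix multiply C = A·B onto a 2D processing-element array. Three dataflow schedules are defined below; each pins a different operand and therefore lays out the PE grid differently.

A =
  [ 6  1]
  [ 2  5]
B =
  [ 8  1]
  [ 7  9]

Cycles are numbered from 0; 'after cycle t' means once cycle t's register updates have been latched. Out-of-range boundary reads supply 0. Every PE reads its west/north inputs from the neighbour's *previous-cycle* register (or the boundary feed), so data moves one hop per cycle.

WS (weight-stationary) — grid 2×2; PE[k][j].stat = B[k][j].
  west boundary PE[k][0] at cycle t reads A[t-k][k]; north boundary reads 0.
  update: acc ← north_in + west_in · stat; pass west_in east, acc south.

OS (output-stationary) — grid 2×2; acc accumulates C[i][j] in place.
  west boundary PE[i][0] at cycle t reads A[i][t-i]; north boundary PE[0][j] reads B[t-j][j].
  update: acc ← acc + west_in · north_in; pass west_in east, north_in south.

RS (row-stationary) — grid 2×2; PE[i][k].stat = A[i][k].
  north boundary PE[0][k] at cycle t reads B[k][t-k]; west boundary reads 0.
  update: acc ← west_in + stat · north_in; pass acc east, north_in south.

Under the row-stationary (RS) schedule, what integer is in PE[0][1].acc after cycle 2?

PE[0][1].acc = 15

Tracing RS — 2×2 array, target PE[0][1]:
  0: (0,0).acc=48  regs=<48,8>
  0: (0,1).acc=0  regs=<0,0>
  1: (0,0).acc=6  regs=<6,1>
  1: (0,1).acc=55  regs=<55,7>
  2: (0,0).acc=0  regs=<0,0>
  2: (0,1).acc=15  regs=<15,9>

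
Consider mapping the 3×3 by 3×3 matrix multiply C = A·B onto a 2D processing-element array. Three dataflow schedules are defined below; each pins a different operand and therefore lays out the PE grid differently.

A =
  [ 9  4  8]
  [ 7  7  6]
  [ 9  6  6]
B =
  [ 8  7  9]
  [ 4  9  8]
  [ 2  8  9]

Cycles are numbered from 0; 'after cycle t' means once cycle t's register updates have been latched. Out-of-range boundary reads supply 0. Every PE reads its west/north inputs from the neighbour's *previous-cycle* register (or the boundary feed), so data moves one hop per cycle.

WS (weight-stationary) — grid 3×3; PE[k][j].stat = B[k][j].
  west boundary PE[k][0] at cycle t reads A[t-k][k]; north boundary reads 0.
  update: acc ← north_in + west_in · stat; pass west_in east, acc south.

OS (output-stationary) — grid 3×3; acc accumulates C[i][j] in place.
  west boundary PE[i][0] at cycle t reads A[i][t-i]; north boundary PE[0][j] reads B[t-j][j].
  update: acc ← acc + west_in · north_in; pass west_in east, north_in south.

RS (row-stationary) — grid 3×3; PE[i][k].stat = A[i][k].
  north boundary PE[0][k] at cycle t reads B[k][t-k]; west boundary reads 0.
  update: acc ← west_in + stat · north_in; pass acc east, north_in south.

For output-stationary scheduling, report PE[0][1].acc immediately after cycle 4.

OS (3×3). Following PE[0][1] plus its west/north inputs:
  after 0 — PE[0][0] acc=72, pass-E 9, pass-S 8
  after 0 — PE[0][1] acc=0, pass-E 0, pass-S 0
  after 1 — PE[0][0] acc=88, pass-E 4, pass-S 4
  after 1 — PE[0][1] acc=63, pass-E 9, pass-S 7
  after 2 — PE[0][0] acc=104, pass-E 8, pass-S 2
  after 2 — PE[0][1] acc=99, pass-E 4, pass-S 9
  after 3 — PE[0][0] acc=104, pass-E 0, pass-S 0
  after 3 — PE[0][1] acc=163, pass-E 8, pass-S 8
  after 4 — PE[0][0] acc=104, pass-E 0, pass-S 0
  after 4 — PE[0][1] acc=163, pass-E 0, pass-S 0

PE[0][1].acc = 163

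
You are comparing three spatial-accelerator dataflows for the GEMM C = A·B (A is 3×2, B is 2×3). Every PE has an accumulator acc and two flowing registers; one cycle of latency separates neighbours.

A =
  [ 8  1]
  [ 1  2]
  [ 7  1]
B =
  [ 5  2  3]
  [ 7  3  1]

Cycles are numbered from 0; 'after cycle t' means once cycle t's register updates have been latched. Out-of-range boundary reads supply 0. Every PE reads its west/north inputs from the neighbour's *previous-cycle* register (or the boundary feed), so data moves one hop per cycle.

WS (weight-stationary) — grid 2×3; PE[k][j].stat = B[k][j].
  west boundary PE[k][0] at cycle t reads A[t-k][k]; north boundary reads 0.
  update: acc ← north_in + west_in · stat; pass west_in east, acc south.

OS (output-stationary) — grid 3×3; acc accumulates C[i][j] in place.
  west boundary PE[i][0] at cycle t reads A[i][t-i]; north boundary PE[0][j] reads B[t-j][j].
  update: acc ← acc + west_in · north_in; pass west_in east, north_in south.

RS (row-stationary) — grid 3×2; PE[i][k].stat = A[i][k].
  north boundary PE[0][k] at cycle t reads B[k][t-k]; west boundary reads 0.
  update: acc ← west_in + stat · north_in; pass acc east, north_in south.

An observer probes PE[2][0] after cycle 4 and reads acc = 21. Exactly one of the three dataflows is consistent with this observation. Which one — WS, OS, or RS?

dataflow = RS

WS: PE[2][0] is outside its 2×3 grid.
Under OS (3×3), PE[2][0]:
  step 0 · PE2,0: acc=0; fwd→0 fwd↓0
  step 1 · PE2,0: acc=0; fwd→0 fwd↓0
  step 2 · PE2,0: acc=35; fwd→7 fwd↓5
  step 3 · PE2,0: acc=42; fwd→1 fwd↓7
  step 4 · PE2,0: acc=42; fwd→0 fwd↓0
Under RS (3×2), PE[2][0]:
  step 0 · PE2,0: acc=0; fwd→0 fwd↓0
  step 1 · PE2,0: acc=0; fwd→0 fwd↓0
  step 2 · PE2,0: acc=35; fwd→35 fwd↓5
  step 3 · PE2,0: acc=14; fwd→14 fwd↓2
  step 4 · PE2,0: acc=21; fwd→21 fwd↓3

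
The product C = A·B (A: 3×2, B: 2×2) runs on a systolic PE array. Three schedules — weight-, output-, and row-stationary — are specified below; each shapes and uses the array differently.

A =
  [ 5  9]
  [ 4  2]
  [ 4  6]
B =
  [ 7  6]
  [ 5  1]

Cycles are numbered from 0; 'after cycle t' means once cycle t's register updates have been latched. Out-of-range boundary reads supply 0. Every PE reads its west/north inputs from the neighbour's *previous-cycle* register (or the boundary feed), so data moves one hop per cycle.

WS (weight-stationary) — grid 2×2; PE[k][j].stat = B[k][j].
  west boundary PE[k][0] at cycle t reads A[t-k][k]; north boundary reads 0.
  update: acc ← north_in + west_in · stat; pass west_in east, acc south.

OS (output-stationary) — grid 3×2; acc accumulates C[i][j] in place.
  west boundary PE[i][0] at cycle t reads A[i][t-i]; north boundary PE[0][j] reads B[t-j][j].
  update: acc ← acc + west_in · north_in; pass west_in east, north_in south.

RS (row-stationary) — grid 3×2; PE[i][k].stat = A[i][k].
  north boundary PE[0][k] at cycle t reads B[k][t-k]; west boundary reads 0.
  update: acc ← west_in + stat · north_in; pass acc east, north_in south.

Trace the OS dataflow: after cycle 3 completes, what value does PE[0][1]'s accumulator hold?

Tracing OS — 3×2 array, target PE[0][1]:
  cycle 0: PE[0][0] → acc 35, east 5, south 7
  cycle 0: PE[0][1] → acc 0, east 0, south 0
  cycle 1: PE[0][0] → acc 80, east 9, south 5
  cycle 1: PE[0][1] → acc 30, east 5, south 6
  cycle 2: PE[0][0] → acc 80, east 0, south 0
  cycle 2: PE[0][1] → acc 39, east 9, south 1
  cycle 3: PE[0][0] → acc 80, east 0, south 0
  cycle 3: PE[0][1] → acc 39, east 0, south 0

PE[0][1].acc = 39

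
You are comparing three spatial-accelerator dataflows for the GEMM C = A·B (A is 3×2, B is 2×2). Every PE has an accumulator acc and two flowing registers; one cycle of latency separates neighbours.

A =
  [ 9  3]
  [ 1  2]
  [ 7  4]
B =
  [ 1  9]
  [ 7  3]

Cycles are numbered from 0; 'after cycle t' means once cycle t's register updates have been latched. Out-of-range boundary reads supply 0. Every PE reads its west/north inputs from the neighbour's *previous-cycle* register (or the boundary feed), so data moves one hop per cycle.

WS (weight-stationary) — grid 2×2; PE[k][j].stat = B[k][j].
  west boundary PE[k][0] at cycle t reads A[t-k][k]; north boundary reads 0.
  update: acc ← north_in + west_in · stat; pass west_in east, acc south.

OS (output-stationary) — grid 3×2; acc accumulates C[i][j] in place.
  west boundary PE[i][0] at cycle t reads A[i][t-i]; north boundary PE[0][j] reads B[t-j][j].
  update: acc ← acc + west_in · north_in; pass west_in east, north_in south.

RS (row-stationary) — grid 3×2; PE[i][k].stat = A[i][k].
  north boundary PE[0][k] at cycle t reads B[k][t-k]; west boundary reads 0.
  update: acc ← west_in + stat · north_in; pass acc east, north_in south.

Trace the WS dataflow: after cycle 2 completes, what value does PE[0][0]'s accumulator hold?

Tracing WS — 2×2 array, target PE[0][0]:
  step 0 · PE0,0: acc=9; fwd→9 fwd↓9
  step 1 · PE0,0: acc=1; fwd→1 fwd↓1
  step 2 · PE0,0: acc=7; fwd→7 fwd↓7

PE[0][0].acc = 7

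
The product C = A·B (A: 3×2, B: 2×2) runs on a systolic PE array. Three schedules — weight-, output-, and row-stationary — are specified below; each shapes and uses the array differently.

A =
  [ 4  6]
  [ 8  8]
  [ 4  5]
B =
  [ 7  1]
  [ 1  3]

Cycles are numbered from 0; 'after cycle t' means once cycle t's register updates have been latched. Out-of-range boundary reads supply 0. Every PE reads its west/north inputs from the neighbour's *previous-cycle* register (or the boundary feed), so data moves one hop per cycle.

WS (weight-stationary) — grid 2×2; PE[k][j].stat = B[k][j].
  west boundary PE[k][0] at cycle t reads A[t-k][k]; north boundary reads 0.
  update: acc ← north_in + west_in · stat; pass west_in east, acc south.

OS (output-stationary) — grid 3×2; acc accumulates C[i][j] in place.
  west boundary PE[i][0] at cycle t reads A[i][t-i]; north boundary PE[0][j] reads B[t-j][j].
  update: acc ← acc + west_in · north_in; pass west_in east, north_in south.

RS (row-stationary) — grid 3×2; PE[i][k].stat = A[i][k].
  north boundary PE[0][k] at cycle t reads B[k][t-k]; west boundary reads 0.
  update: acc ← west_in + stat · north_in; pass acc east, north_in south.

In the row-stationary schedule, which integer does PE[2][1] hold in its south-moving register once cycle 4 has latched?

RS on a 3×2 grid — tracing PE[2][1] and its feeders:
  step 0 · PE1,1: acc=0; fwd→0 fwd↓0
  step 0 · PE2,0: acc=0; fwd→0 fwd↓0
  step 0 · PE2,1: acc=0; fwd→0 fwd↓0
  step 1 · PE1,1: acc=0; fwd→0 fwd↓0
  step 1 · PE2,0: acc=0; fwd→0 fwd↓0
  step 1 · PE2,1: acc=0; fwd→0 fwd↓0
  step 2 · PE1,1: acc=64; fwd→64 fwd↓1
  step 2 · PE2,0: acc=28; fwd→28 fwd↓7
  step 2 · PE2,1: acc=0; fwd→0 fwd↓0
  step 3 · PE1,1: acc=32; fwd→32 fwd↓3
  step 3 · PE2,0: acc=4; fwd→4 fwd↓1
  step 3 · PE2,1: acc=33; fwd→33 fwd↓1
  step 4 · PE1,1: acc=0; fwd→0 fwd↓0
  step 4 · PE2,0: acc=0; fwd→0 fwd↓0
  step 4 · PE2,1: acc=19; fwd→19 fwd↓3

register = 3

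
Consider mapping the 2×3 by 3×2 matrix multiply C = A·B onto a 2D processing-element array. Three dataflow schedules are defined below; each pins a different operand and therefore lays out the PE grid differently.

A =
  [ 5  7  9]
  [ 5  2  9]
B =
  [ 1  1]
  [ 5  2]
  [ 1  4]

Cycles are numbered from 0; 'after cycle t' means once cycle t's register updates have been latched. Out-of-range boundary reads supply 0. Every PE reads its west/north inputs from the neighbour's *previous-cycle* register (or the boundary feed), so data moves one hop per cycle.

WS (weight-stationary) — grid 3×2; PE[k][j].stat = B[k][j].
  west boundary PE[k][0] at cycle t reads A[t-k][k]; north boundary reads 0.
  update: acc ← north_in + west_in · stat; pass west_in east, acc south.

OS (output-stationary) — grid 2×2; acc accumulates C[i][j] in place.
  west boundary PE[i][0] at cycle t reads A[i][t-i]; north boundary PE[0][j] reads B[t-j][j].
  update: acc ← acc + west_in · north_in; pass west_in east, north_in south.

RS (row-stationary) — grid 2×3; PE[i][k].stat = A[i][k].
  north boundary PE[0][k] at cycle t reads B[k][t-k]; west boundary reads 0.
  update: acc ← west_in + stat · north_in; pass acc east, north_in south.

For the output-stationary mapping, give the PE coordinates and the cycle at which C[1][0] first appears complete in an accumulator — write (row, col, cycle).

OS — PE[1][0] is where C[1][0] collects:
  [0] (1,0) acc=0 (h:0 v:0)
  [1] (1,0) acc=5 (h:5 v:1)
  [2] (1,0) acc=15 (h:2 v:5)
  [3] (1,0) acc=24 (h:9 v:1)

(row, col, cycle) = (1, 0, 3)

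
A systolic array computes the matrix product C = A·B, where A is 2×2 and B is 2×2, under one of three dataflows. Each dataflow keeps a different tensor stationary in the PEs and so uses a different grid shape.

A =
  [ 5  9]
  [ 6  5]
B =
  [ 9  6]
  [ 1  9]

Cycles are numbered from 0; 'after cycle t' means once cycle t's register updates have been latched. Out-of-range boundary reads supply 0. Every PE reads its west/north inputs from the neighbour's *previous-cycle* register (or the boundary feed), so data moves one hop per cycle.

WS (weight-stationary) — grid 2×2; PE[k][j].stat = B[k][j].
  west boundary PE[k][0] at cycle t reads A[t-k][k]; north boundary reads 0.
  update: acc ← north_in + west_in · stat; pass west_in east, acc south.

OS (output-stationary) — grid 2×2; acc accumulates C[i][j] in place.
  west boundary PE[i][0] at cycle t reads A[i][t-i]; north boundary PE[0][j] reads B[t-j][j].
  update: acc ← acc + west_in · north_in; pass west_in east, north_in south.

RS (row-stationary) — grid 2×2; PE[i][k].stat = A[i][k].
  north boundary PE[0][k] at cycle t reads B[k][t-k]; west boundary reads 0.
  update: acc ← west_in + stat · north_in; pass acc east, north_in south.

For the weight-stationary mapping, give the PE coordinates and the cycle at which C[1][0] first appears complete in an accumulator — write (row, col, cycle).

WS: C[1][0] accumulates in PE[1][0]:
  after 0 — PE[1][0] acc=0, pass-E 0, pass-S 0
  after 1 — PE[1][0] acc=54, pass-E 9, pass-S 54
  after 2 — PE[1][0] acc=59, pass-E 5, pass-S 59

(row, col, cycle) = (1, 0, 2)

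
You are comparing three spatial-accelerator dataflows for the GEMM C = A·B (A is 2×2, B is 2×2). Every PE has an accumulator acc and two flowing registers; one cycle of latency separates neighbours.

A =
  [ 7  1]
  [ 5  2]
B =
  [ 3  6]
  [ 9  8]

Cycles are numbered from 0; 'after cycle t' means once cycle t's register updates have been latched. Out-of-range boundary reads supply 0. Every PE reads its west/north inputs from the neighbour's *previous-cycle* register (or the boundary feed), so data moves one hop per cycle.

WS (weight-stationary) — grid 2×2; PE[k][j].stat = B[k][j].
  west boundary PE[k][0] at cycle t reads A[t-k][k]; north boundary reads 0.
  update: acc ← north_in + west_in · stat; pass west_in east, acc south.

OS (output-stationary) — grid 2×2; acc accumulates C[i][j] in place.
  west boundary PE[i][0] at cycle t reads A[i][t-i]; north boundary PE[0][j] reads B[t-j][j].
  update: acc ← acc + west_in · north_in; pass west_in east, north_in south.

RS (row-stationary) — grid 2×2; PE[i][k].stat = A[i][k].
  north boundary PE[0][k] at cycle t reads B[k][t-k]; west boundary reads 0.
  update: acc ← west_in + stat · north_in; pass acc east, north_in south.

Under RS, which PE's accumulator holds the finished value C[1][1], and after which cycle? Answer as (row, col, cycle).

Under RS, C[1][1] lands at PE[1][1]:
  [0] (1,1) acc=0 (h:0 v:0)
  [1] (1,1) acc=0 (h:0 v:0)
  [2] (1,1) acc=33 (h:33 v:9)
  [3] (1,1) acc=46 (h:46 v:8)

(row, col, cycle) = (1, 1, 3)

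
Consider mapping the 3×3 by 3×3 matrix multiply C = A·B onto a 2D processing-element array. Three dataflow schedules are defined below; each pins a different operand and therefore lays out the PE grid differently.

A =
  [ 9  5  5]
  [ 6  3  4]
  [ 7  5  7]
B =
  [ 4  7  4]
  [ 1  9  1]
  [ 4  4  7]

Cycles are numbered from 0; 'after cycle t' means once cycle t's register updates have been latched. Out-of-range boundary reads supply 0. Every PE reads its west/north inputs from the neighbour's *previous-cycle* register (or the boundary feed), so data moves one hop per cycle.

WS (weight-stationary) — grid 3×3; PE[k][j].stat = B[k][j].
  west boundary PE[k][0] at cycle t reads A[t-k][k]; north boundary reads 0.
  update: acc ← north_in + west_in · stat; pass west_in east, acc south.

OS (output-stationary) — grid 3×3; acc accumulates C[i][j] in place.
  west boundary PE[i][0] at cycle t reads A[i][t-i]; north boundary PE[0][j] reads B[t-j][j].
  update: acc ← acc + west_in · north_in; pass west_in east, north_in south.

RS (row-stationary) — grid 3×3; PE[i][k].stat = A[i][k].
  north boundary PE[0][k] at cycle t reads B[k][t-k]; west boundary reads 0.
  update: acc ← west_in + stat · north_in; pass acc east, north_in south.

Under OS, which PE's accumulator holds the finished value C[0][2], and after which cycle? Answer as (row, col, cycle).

Under OS, C[0][2] lands at PE[0][2]:
  0: (0,2).acc=0  regs=<0,0>
  1: (0,2).acc=0  regs=<0,0>
  2: (0,2).acc=36  regs=<9,4>
  3: (0,2).acc=41  regs=<5,1>
  4: (0,2).acc=76  regs=<5,7>

(row, col, cycle) = (0, 2, 4)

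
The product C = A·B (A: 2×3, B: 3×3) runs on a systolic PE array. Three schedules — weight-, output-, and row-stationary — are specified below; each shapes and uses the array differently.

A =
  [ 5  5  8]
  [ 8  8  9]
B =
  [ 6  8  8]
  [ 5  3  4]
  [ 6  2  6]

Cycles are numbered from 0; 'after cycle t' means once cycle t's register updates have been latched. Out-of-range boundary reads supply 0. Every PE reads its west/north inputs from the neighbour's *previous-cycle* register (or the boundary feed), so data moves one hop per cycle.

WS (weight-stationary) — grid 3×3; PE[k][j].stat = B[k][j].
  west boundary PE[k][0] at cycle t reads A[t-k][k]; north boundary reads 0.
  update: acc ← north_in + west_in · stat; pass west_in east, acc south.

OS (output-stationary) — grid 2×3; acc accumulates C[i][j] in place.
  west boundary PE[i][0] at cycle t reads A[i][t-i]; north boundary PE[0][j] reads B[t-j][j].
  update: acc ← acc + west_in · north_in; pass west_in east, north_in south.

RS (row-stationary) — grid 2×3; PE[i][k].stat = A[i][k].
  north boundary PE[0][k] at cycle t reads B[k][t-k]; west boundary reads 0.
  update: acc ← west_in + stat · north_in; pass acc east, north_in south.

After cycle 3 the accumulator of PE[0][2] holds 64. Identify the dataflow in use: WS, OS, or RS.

dataflow = WS

WS [3×3] PE[0][2] across cycles:
  cycle 0: PE[0][2] → acc 0, east 0, south 0
  cycle 1: PE[0][2] → acc 0, east 0, south 0
  cycle 2: PE[0][2] → acc 40, east 5, south 40
  cycle 3: PE[0][2] → acc 64, east 8, south 64
OS [2×3] PE[0][2] across cycles:
  cycle 0: PE[0][2] → acc 0, east 0, south 0
  cycle 1: PE[0][2] → acc 0, east 0, south 0
  cycle 2: PE[0][2] → acc 40, east 5, south 8
  cycle 3: PE[0][2] → acc 60, east 5, south 4
RS [2×3] PE[0][2] across cycles:
  cycle 0: PE[0][2] → acc 0, east 0, south 0
  cycle 1: PE[0][2] → acc 0, east 0, south 0
  cycle 2: PE[0][2] → acc 103, east 103, south 6
  cycle 3: PE[0][2] → acc 71, east 71, south 2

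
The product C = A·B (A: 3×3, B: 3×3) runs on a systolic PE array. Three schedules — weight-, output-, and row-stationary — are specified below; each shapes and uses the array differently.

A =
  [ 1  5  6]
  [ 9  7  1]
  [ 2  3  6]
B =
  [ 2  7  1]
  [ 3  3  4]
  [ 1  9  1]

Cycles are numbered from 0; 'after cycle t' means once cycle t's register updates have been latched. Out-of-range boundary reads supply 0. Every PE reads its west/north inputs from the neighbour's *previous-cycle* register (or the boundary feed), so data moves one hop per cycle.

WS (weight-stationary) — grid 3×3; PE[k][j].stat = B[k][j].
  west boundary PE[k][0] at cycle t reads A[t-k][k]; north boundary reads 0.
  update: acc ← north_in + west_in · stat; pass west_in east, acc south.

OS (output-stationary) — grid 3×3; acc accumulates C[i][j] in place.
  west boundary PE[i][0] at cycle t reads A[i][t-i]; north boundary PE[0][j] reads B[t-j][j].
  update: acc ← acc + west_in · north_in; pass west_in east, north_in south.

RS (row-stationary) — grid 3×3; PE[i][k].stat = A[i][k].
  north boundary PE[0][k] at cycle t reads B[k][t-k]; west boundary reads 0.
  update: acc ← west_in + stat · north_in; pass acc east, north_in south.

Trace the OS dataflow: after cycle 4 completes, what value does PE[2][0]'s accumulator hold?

OS on a 3×3 grid — tracing PE[2][0] and its feeders:
  [0] (1,0) acc=0 (h:0 v:0)
  [0] (2,0) acc=0 (h:0 v:0)
  [1] (1,0) acc=18 (h:9 v:2)
  [1] (2,0) acc=0 (h:0 v:0)
  [2] (1,0) acc=39 (h:7 v:3)
  [2] (2,0) acc=4 (h:2 v:2)
  [3] (1,0) acc=40 (h:1 v:1)
  [3] (2,0) acc=13 (h:3 v:3)
  [4] (1,0) acc=40 (h:0 v:0)
  [4] (2,0) acc=19 (h:6 v:1)

PE[2][0].acc = 19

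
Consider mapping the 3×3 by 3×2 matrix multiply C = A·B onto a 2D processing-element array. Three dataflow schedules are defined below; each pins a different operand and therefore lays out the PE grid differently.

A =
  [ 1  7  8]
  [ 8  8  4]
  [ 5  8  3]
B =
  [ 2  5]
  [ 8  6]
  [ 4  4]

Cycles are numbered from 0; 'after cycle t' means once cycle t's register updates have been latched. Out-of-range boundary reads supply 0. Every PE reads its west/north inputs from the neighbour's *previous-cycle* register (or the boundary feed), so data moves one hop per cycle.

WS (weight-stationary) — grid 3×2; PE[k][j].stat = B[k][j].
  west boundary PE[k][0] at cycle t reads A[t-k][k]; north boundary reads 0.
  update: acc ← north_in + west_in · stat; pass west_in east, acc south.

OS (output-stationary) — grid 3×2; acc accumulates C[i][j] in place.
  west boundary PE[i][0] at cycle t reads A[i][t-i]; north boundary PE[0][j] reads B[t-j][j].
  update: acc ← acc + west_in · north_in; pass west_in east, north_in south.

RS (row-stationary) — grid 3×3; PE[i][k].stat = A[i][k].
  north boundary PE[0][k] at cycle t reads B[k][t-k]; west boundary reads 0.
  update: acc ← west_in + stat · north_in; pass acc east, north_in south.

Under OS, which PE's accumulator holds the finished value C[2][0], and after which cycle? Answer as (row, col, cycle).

(row, col, cycle) = (2, 0, 4)

Under OS, C[2][0] lands at PE[2][0]:
  0: (2,0).acc=0  regs=<0,0>
  1: (2,0).acc=0  regs=<0,0>
  2: (2,0).acc=10  regs=<5,2>
  3: (2,0).acc=74  regs=<8,8>
  4: (2,0).acc=86  regs=<3,4>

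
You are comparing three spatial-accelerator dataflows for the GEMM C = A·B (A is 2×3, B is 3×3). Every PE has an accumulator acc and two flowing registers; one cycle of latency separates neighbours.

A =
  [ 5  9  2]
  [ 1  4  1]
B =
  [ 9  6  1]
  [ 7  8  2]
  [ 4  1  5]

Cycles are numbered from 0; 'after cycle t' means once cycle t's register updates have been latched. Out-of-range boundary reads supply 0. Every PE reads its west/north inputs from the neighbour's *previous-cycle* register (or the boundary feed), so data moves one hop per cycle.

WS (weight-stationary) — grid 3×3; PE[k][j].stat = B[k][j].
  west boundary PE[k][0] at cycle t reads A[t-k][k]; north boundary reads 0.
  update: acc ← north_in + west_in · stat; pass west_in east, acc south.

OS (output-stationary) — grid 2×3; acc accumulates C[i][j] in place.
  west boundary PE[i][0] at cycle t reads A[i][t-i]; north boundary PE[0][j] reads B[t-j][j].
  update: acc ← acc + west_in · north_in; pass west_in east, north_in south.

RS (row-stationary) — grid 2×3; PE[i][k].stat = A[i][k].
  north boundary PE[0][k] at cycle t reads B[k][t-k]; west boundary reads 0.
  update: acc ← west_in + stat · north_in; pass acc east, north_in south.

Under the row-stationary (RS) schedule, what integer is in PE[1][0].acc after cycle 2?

RS 2×3: PE[1][0] cycle-by-cycle (with neighbour feeds):
  [0] (0,0) acc=45 (h:45 v:9)
  [0] (1,0) acc=0 (h:0 v:0)
  [1] (0,0) acc=30 (h:30 v:6)
  [1] (1,0) acc=9 (h:9 v:9)
  [2] (0,0) acc=5 (h:5 v:1)
  [2] (1,0) acc=6 (h:6 v:6)

PE[1][0].acc = 6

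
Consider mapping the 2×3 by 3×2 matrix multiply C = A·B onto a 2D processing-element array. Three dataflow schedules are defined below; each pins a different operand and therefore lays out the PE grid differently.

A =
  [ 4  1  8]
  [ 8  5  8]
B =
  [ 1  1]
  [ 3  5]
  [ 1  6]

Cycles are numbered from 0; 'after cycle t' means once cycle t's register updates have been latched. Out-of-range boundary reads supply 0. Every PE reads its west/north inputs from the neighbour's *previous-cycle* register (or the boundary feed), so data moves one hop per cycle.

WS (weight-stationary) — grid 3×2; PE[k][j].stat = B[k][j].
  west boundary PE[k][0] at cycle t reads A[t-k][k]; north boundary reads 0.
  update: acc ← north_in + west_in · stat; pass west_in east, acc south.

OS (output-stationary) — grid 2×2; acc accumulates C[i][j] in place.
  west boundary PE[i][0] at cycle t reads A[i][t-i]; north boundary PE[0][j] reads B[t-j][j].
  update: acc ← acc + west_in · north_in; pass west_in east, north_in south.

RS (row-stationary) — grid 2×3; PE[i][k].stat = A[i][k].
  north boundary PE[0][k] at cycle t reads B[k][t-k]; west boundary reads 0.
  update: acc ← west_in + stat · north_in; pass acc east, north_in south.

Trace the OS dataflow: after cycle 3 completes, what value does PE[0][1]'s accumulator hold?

Tracing OS — 2×2 array, target PE[0][1]:
  cycle 0: PE[0][0] → acc 4, east 4, south 1
  cycle 0: PE[0][1] → acc 0, east 0, south 0
  cycle 1: PE[0][0] → acc 7, east 1, south 3
  cycle 1: PE[0][1] → acc 4, east 4, south 1
  cycle 2: PE[0][0] → acc 15, east 8, south 1
  cycle 2: PE[0][1] → acc 9, east 1, south 5
  cycle 3: PE[0][0] → acc 15, east 0, south 0
  cycle 3: PE[0][1] → acc 57, east 8, south 6

PE[0][1].acc = 57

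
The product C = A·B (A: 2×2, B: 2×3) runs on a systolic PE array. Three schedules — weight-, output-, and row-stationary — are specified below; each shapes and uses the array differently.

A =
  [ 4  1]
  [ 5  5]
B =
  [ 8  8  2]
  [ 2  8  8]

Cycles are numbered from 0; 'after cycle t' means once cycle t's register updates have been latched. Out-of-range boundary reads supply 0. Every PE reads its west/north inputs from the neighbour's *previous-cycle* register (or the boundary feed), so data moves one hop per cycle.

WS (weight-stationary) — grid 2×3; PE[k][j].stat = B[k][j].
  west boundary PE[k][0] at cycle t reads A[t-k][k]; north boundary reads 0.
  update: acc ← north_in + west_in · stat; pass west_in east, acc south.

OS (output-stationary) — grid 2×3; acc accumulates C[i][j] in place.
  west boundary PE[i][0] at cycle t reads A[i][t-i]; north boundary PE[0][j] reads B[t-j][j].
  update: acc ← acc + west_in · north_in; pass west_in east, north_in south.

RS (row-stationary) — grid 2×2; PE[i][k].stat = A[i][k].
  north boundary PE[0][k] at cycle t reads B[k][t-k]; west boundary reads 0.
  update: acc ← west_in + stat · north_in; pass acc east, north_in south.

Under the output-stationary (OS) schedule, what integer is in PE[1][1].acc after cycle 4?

PE[1][1].acc = 80

OS (2×3). Following PE[1][1] plus its west/north inputs:
  after 0 — PE[0][1] acc=0, pass-E 0, pass-S 0
  after 0 — PE[1][0] acc=0, pass-E 0, pass-S 0
  after 0 — PE[1][1] acc=0, pass-E 0, pass-S 0
  after 1 — PE[0][1] acc=32, pass-E 4, pass-S 8
  after 1 — PE[1][0] acc=40, pass-E 5, pass-S 8
  after 1 — PE[1][1] acc=0, pass-E 0, pass-S 0
  after 2 — PE[0][1] acc=40, pass-E 1, pass-S 8
  after 2 — PE[1][0] acc=50, pass-E 5, pass-S 2
  after 2 — PE[1][1] acc=40, pass-E 5, pass-S 8
  after 3 — PE[0][1] acc=40, pass-E 0, pass-S 0
  after 3 — PE[1][0] acc=50, pass-E 0, pass-S 0
  after 3 — PE[1][1] acc=80, pass-E 5, pass-S 8
  after 4 — PE[0][1] acc=40, pass-E 0, pass-S 0
  after 4 — PE[1][0] acc=50, pass-E 0, pass-S 0
  after 4 — PE[1][1] acc=80, pass-E 0, pass-S 0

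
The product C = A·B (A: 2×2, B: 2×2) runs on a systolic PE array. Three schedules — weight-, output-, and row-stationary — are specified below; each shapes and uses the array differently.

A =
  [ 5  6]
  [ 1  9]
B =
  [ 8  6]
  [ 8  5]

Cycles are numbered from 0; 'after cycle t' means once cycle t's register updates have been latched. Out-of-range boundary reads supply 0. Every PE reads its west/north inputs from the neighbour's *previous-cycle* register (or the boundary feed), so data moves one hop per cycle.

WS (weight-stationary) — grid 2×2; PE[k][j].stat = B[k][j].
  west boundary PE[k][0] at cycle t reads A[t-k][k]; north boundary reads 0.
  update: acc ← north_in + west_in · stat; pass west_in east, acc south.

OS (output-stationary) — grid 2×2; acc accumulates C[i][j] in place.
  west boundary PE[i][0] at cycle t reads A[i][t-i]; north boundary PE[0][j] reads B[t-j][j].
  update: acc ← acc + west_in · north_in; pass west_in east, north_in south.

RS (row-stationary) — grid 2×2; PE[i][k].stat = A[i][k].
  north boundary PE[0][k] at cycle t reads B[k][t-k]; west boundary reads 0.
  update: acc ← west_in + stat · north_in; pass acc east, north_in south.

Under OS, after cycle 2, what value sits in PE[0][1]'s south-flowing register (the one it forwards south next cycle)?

register = 5

OS on a 2×2 grid — tracing PE[0][1] and its feeders:
  t=0 PE[0][0]: acc=40 h=5 v=8
  t=0 PE[0][1]: acc=0 h=0 v=0
  t=1 PE[0][0]: acc=88 h=6 v=8
  t=1 PE[0][1]: acc=30 h=5 v=6
  t=2 PE[0][0]: acc=88 h=0 v=0
  t=2 PE[0][1]: acc=60 h=6 v=5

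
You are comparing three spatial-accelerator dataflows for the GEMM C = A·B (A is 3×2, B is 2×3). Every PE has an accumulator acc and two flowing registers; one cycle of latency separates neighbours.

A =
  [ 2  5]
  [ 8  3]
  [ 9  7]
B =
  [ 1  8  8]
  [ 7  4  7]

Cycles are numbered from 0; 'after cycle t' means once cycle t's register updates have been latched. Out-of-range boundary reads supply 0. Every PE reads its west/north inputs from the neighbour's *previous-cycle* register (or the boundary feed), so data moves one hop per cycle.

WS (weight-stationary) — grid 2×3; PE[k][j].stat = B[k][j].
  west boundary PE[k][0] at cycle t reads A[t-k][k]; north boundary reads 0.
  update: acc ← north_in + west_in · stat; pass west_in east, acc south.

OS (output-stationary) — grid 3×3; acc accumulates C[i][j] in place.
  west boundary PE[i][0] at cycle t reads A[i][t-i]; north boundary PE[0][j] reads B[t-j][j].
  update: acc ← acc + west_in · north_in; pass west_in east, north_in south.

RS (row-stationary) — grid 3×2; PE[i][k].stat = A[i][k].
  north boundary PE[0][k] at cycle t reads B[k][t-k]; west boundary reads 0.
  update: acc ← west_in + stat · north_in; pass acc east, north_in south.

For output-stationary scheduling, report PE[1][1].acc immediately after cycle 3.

OS 3×3: PE[1][1] cycle-by-cycle (with neighbour feeds):
  step 0 · PE0,1: acc=0; fwd→0 fwd↓0
  step 0 · PE1,0: acc=0; fwd→0 fwd↓0
  step 0 · PE1,1: acc=0; fwd→0 fwd↓0
  step 1 · PE0,1: acc=16; fwd→2 fwd↓8
  step 1 · PE1,0: acc=8; fwd→8 fwd↓1
  step 1 · PE1,1: acc=0; fwd→0 fwd↓0
  step 2 · PE0,1: acc=36; fwd→5 fwd↓4
  step 2 · PE1,0: acc=29; fwd→3 fwd↓7
  step 2 · PE1,1: acc=64; fwd→8 fwd↓8
  step 3 · PE0,1: acc=36; fwd→0 fwd↓0
  step 3 · PE1,0: acc=29; fwd→0 fwd↓0
  step 3 · PE1,1: acc=76; fwd→3 fwd↓4

PE[1][1].acc = 76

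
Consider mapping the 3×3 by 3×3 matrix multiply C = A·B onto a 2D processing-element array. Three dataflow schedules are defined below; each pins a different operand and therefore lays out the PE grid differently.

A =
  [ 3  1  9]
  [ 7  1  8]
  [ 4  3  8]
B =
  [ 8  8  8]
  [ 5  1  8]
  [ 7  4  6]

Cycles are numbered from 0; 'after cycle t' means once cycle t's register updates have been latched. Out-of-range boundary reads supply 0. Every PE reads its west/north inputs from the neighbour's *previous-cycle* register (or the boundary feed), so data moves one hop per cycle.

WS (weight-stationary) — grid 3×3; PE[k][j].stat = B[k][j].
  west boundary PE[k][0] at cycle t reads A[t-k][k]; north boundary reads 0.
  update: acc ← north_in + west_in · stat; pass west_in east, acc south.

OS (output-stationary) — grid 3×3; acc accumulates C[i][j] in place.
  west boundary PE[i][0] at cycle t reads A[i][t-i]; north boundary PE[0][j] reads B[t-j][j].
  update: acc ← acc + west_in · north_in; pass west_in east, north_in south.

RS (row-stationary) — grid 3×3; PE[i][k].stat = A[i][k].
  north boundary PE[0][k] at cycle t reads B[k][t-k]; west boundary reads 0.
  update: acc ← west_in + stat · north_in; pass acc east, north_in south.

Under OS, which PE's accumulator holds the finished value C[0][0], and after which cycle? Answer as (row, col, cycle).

(row, col, cycle) = (0, 0, 2)

OS — PE[0][0] is where C[0][0] collects:
  @0  [0,0]  acc 24  |  →3  ↓8
  @1  [0,0]  acc 29  |  →1  ↓5
  @2  [0,0]  acc 92  |  →9  ↓7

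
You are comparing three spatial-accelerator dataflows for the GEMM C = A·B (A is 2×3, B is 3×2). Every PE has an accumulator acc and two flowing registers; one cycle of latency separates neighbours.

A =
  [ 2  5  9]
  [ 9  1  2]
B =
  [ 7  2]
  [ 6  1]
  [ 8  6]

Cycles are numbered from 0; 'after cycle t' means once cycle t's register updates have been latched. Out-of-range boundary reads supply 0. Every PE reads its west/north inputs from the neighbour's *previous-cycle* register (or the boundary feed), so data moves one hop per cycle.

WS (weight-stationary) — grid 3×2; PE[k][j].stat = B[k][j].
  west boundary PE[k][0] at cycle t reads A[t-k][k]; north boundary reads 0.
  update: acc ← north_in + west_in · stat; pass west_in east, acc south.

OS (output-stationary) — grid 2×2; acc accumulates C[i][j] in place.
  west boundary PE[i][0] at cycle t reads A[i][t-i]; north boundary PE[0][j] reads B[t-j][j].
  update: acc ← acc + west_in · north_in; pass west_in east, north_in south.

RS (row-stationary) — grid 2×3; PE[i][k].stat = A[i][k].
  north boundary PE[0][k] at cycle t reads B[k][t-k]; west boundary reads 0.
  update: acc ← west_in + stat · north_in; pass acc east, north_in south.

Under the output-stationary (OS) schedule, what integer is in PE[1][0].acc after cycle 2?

OS on a 2×2 grid — tracing PE[1][0] and its feeders:
  cycle 0: PE[0][0] → acc 14, east 2, south 7
  cycle 0: PE[1][0] → acc 0, east 0, south 0
  cycle 1: PE[0][0] → acc 44, east 5, south 6
  cycle 1: PE[1][0] → acc 63, east 9, south 7
  cycle 2: PE[0][0] → acc 116, east 9, south 8
  cycle 2: PE[1][0] → acc 69, east 1, south 6

PE[1][0].acc = 69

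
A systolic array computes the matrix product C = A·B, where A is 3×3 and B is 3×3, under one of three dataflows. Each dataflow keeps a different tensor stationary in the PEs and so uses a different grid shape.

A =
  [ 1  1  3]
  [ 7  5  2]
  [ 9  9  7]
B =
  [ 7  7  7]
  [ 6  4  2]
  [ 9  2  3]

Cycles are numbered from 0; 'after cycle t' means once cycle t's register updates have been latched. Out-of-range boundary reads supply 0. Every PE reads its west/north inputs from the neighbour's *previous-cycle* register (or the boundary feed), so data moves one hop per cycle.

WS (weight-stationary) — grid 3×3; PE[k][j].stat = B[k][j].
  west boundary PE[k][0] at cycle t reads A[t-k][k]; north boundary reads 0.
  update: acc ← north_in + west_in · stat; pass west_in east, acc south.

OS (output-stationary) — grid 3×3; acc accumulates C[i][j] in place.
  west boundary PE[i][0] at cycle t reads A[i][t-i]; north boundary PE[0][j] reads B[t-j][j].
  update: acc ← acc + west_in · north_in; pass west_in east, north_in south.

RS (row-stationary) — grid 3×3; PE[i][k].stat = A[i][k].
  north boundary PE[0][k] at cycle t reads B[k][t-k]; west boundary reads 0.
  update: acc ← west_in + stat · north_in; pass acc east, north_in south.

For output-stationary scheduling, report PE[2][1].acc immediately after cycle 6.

PE[2][1].acc = 113

OS (3×3). Following PE[2][1] plus its west/north inputs:
  after 0 — PE[1][1] acc=0, pass-E 0, pass-S 0
  after 0 — PE[2][0] acc=0, pass-E 0, pass-S 0
  after 0 — PE[2][1] acc=0, pass-E 0, pass-S 0
  after 1 — PE[1][1] acc=0, pass-E 0, pass-S 0
  after 1 — PE[2][0] acc=0, pass-E 0, pass-S 0
  after 1 — PE[2][1] acc=0, pass-E 0, pass-S 0
  after 2 — PE[1][1] acc=49, pass-E 7, pass-S 7
  after 2 — PE[2][0] acc=63, pass-E 9, pass-S 7
  after 2 — PE[2][1] acc=0, pass-E 0, pass-S 0
  after 3 — PE[1][1] acc=69, pass-E 5, pass-S 4
  after 3 — PE[2][0] acc=117, pass-E 9, pass-S 6
  after 3 — PE[2][1] acc=63, pass-E 9, pass-S 7
  after 4 — PE[1][1] acc=73, pass-E 2, pass-S 2
  after 4 — PE[2][0] acc=180, pass-E 7, pass-S 9
  after 4 — PE[2][1] acc=99, pass-E 9, pass-S 4
  after 5 — PE[1][1] acc=73, pass-E 0, pass-S 0
  after 5 — PE[2][0] acc=180, pass-E 0, pass-S 0
  after 5 — PE[2][1] acc=113, pass-E 7, pass-S 2
  after 6 — PE[1][1] acc=73, pass-E 0, pass-S 0
  after 6 — PE[2][0] acc=180, pass-E 0, pass-S 0
  after 6 — PE[2][1] acc=113, pass-E 0, pass-S 0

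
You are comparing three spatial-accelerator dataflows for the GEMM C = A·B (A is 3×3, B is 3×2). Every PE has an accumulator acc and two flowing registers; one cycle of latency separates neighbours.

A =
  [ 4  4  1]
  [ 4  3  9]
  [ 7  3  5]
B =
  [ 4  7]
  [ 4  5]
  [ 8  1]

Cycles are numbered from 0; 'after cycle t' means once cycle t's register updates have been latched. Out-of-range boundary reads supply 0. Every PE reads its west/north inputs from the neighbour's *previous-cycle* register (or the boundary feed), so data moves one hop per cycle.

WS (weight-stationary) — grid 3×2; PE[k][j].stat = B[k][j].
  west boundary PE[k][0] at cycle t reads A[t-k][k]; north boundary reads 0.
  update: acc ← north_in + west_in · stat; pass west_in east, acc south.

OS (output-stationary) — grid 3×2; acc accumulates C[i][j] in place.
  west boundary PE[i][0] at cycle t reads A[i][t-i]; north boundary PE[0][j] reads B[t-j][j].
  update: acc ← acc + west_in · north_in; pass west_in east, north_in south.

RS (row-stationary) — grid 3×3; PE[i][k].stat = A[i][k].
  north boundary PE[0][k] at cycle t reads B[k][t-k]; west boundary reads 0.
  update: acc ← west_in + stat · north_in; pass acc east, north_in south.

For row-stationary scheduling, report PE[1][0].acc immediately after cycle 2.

PE[1][0].acc = 28

Tracing RS — 3×3 array, target PE[1][0]:
  @0  [0,0]  acc 16  |  →16  ↓4
  @0  [1,0]  acc 0  |  →0  ↓0
  @1  [0,0]  acc 28  |  →28  ↓7
  @1  [1,0]  acc 16  |  →16  ↓4
  @2  [0,0]  acc 0  |  →0  ↓0
  @2  [1,0]  acc 28  |  →28  ↓7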